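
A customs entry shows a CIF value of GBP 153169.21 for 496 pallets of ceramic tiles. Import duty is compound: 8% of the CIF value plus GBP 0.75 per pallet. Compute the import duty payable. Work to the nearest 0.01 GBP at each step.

Import duty: GBP 12625.54

Ad valorem component: 153169.21 × 8% = 12253.54
Specific component: 496 × 0.75 = 372.00
Import duty = 12253.54 + 372.00 = 12625.54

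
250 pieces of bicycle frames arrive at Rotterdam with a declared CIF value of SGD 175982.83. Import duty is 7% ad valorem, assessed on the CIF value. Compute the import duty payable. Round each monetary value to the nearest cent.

Import duty: SGD 12318.80

Import duty = 175982.83 × 7% = 12318.80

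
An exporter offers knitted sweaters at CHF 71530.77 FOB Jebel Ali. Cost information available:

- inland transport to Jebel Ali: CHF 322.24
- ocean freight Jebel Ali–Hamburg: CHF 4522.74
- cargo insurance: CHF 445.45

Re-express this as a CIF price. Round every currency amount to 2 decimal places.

CIF price: CHF 76498.96

Not relevant to the conversion: inland to port — on the seller under both FOB and CIF; already in the FOB price and stays in the CIF price.
From FOB to CIF, the seller additionally bears: freight, insurance.
CIF price = 71530.77 + 4522.74 + 445.45 = 76498.96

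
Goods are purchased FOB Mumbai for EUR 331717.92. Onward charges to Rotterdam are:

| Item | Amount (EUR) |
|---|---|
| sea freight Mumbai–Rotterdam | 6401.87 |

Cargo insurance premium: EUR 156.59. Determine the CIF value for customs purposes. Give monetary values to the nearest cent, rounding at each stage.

CIF = FOB price + freight + insurance
CIF = 331717.92 + 6401.87 + 156.59 = 338276.38

CIF value: EUR 338276.38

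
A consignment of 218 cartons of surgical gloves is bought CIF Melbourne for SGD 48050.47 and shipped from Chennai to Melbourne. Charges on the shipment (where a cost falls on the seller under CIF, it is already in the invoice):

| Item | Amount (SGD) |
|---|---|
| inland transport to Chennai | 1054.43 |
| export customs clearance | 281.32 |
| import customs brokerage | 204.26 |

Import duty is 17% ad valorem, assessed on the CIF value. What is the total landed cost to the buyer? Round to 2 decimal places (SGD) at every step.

Total landed cost: SGD 56423.31

CIF: the seller pays costs through ocean freight and marine insurance to the destination port.
Already in the invoice (seller's account under CIF): inland to port, export clearance — exclude.
The CIF price already equals the CIF value: 48050.47
Import duty = 48050.47 × 17% = 8168.58
Buyer bears: brokerage 204.26 + duty 8168.58 = 8372.84
Landed cost = invoice 48050.47 + 8372.84 = 56423.31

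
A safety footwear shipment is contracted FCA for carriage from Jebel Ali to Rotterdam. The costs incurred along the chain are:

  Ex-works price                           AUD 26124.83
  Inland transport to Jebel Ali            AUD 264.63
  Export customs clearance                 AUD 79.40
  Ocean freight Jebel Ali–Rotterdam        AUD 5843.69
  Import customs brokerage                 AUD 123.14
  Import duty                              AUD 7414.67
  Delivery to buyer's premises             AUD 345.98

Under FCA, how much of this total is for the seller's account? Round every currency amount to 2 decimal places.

Seller's account: AUD 26468.86

FCA: the seller delivers export-cleared goods to the carrier; the buyer bears costs from that point.
Seller's account: goods 26124.83 + inland to port 264.63 + export clearance 79.40 = 26468.86
Buyer's account: freight 5843.69 + brokerage 123.14 + duty 7414.67 + delivery 345.98 = 13727.48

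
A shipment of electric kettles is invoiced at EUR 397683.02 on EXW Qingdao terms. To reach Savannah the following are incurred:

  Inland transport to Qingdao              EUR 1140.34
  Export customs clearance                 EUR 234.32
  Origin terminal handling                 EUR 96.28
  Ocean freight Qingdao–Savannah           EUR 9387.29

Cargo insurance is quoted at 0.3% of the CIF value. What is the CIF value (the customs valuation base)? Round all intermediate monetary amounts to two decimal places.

Let C be the CIF value. C = EXW price + pre-shipment costs + freight + 0.3% × C
C − 0.3% × C = 397683.02 + 1140.34 + 234.32 + 96.28 + 9387.29
0.997 × C = 408541.25
C = 408541.25 / 0.997 = 409770.56
Insurance premium = 0.3% × 409770.56 = 1229.31

CIF value: EUR 409770.56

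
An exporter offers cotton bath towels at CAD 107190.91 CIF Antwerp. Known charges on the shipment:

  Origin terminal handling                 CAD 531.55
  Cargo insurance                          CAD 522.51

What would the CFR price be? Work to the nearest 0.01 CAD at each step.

Not relevant to the conversion: origin terminal — on the seller under both CIF and CFR; already in the CIF price and stays in the CFR price.
From CIF to CFR, the seller no longer bears: insurance.
CFR price = 107190.91 − 522.51 = 106668.40

CFR price: CAD 106668.40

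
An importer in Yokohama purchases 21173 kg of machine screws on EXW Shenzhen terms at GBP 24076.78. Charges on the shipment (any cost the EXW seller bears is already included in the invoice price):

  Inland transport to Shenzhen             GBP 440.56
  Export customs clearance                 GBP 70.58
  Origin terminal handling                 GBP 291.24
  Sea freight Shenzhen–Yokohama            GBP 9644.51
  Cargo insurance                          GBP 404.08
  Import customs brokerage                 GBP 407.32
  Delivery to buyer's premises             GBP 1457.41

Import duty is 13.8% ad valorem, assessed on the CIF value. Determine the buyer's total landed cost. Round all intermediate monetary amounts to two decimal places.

EXW: the seller makes goods available at their premises; the buyer bears all onward costs.
CIF value = EXW price + inland to port + export clearance + origin terminal + freight + insurance = 24076.78 + 440.56 + 70.58 + 291.24 + 9644.51 + 404.08 = 34927.75
Import duty = 34927.75 × 13.8% = 4820.03
Buyer bears: inland to port 440.56 + export clearance 70.58 + origin terminal 291.24 + freight 9644.51 + insurance 404.08 + brokerage 407.32 + delivery 1457.41 + duty 4820.03 = 17535.73
Landed cost = invoice 24076.78 + 17535.73 = 41612.51

Total landed cost: GBP 41612.51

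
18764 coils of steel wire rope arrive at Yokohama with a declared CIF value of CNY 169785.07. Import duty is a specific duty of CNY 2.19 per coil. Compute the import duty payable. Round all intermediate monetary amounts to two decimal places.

Import duty: CNY 41093.16

Import duty = 18764 × 2.19 = 41093.16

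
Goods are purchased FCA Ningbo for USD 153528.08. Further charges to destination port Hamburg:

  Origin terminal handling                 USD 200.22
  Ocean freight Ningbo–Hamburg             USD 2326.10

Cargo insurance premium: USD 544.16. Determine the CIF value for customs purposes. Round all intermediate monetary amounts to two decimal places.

CIF = FCA price + pre-shipment costs + freight + insurance
CIF = 153528.08 + 200.22 + 2326.10 + 544.16 = 156598.56

CIF value: USD 156598.56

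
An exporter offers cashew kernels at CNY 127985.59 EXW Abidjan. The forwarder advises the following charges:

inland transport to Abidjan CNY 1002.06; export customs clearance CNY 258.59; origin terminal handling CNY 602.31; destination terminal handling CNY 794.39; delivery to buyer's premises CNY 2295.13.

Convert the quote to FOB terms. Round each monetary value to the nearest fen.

FOB price: CNY 129848.55

Not relevant to the conversion: destination terminal, delivery — on the buyer under both terms; not part of either seller's price.
From EXW to FOB, the seller additionally bears: inland to port, export clearance, origin terminal.
FOB price = 127985.59 + 1002.06 + 258.59 + 602.31 = 129848.55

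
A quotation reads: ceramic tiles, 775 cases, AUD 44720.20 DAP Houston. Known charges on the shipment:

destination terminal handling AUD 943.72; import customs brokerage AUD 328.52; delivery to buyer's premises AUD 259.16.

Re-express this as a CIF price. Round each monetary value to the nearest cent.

Not relevant to the conversion: brokerage — on the buyer under both terms; not part of either seller's price.
From DAP to CIF, the seller no longer bears: destination terminal, delivery.
CIF price = 44720.20 − 943.72 − 259.16 = 43517.32

CIF price: AUD 43517.32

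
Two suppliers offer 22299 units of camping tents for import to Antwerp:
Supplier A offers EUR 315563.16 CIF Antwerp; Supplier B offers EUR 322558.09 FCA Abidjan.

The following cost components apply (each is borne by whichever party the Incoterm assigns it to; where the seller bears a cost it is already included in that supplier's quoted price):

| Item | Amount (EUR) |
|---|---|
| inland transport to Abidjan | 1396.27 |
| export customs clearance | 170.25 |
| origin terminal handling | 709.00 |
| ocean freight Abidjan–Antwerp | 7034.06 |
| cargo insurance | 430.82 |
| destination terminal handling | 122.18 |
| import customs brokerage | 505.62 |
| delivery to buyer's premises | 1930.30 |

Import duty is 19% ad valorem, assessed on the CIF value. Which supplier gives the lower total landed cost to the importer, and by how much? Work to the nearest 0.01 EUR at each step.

Supplier A (CIF):
The CIF price already equals the CIF value: 315563.16
Import duty = 315563.16 × 19% = 59957.00
Buyer bears (A): 122.18 + 505.62 + 1930.30 = 2558.10
Landed cost (A) = invoice 315563.16 + 2558.10 + duty 59957.00 = 378078.26
Supplier B (FCA):
CIF value = FCA price + origin terminal + freight + insurance = 322558.09 + 709.00 + 7034.06 + 430.82 = 330731.97
Import duty = 330731.97 × 19% = 62839.07
Buyer bears (B): 709.00 + 7034.06 + 430.82 + 122.18 + 505.62 + 1930.30 = 10731.98
Landed cost (B) = invoice 322558.09 + 10731.98 + duty 62839.07 = 396129.14
Difference = |378078.26 − 396129.14| = 18050.88

Supplier A is cheaper by EUR 18050.88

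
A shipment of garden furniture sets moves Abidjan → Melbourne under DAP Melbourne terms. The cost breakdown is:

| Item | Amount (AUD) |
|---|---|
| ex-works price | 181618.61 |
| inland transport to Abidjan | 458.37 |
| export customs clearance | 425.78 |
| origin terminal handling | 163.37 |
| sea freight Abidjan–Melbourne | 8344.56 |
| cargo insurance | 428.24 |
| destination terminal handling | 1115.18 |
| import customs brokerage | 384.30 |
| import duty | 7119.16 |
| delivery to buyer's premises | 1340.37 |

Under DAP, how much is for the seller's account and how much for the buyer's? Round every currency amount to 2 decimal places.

DAP: the seller bears all costs to the named destination except import duty and clearance.
Seller's account: goods 181618.61 + inland to port 458.37 + export clearance 425.78 + origin terminal 163.37 + freight 8344.56 + insurance 428.24 + destination terminal 1115.18 + delivery 1340.37 = 193894.48
Buyer's account: brokerage 384.30 + duty 7119.16 = 7503.46

Seller: AUD 193894.48; buyer: AUD 7503.46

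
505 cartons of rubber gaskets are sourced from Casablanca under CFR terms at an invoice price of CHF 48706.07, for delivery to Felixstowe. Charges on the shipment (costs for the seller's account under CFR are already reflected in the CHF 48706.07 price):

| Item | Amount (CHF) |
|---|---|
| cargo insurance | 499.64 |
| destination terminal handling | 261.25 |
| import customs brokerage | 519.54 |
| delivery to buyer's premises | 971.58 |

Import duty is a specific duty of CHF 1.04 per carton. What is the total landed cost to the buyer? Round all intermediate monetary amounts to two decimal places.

Total landed cost: CHF 51483.28

CFR: the seller pays costs through ocean freight to the destination port, but not insurance.
CIF value = CFR price + insurance = 48706.07 + 499.64 = 49205.71
Import duty = 505 × 1.04 = 525.20
Buyer bears: insurance 499.64 + destination terminal 261.25 + brokerage 519.54 + delivery 971.58 + duty 525.20 = 2777.21
Landed cost = invoice 48706.07 + 2777.21 = 51483.28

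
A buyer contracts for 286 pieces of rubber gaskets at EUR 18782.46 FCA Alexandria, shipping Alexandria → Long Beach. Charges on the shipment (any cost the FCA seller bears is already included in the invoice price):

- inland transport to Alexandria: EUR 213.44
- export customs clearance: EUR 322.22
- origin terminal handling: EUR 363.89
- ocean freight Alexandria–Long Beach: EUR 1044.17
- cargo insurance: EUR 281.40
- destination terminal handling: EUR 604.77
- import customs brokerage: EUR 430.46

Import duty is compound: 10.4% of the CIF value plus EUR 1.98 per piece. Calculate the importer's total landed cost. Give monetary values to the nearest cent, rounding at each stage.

FCA: the seller delivers export-cleared goods to the carrier; the buyer bears costs from that point.
Already in the invoice (seller's account under FCA): inland to port, export clearance — exclude.
CIF value = FCA price + origin terminal + freight + insurance = 18782.46 + 363.89 + 1044.17 + 281.40 = 20471.92
Ad valorem component: 20471.92 × 10.4% = 2129.08
Specific component: 286 × 1.98 = 566.28
Import duty = 2129.08 + 566.28 = 2695.36
Buyer bears: origin terminal 363.89 + freight 1044.17 + insurance 281.40 + destination terminal 604.77 + brokerage 430.46 + duty 2695.36 = 5420.05
Landed cost = invoice 18782.46 + 5420.05 = 24202.51

Total landed cost: EUR 24202.51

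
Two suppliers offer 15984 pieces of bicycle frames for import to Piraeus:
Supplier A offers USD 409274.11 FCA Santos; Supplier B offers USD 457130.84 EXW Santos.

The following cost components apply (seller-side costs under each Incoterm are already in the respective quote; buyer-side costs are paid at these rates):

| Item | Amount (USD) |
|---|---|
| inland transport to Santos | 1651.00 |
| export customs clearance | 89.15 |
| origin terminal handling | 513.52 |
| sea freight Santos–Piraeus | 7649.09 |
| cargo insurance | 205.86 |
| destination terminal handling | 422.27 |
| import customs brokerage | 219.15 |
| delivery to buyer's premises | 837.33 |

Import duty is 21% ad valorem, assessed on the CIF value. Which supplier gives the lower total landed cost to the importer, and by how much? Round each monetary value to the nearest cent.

Supplier A (FCA):
CIF value = FCA price + origin terminal + freight + insurance = 409274.11 + 513.52 + 7649.09 + 205.86 = 417642.58
Import duty = 417642.58 × 21% = 87704.94
Buyer bears (A): 513.52 + 7649.09 + 205.86 + 422.27 + 219.15 + 837.33 = 9847.22
Landed cost (A) = invoice 409274.11 + 9847.22 + duty 87704.94 = 506826.27
Supplier B (EXW):
CIF value = EXW price + inland to port + export clearance + origin terminal + freight + insurance = 457130.84 + 1651.00 + 89.15 + 513.52 + 7649.09 + 205.86 = 467239.46
Import duty = 467239.46 × 21% = 98120.29
Buyer bears (B): 1651.00 + 89.15 + 513.52 + 7649.09 + 205.86 + 422.27 + 219.15 + 837.33 = 11587.37
Landed cost (B) = invoice 457130.84 + 11587.37 + duty 98120.29 = 566838.50
Difference = |506826.27 − 566838.50| = 60012.23

Supplier A is cheaper by USD 60012.23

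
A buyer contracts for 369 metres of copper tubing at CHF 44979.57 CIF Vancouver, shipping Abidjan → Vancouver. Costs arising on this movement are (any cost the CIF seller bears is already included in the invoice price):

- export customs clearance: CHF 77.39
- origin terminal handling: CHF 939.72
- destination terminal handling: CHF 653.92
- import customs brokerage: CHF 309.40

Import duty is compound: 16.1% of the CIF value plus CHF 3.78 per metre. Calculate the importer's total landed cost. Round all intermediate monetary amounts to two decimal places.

CIF: the seller pays costs through ocean freight and marine insurance to the destination port.
Already in the invoice (seller's account under CIF): export clearance, origin terminal — exclude.
The CIF price already equals the CIF value: 44979.57
Ad valorem component: 44979.57 × 16.1% = 7241.71
Specific component: 369 × 3.78 = 1394.82
Import duty = 7241.71 + 1394.82 = 8636.53
Buyer bears: destination terminal 653.92 + brokerage 309.40 + duty 8636.53 = 9599.85
Landed cost = invoice 44979.57 + 9599.85 = 54579.42

Total landed cost: CHF 54579.42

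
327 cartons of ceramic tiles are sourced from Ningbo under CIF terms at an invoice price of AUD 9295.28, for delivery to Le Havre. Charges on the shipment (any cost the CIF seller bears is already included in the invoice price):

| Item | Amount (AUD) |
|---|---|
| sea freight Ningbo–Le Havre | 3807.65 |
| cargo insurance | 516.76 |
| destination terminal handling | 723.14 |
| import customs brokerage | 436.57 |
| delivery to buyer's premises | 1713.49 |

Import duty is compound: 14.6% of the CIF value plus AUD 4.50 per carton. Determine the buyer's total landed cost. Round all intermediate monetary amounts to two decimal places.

CIF: the seller pays costs through ocean freight and marine insurance to the destination port.
Already in the invoice (seller's account under CIF): freight, insurance — exclude.
The CIF price already equals the CIF value: 9295.28
Ad valorem component: 9295.28 × 14.6% = 1357.11
Specific component: 327 × 4.50 = 1471.50
Import duty = 1357.11 + 1471.50 = 2828.61
Buyer bears: destination terminal 723.14 + brokerage 436.57 + delivery 1713.49 + duty 2828.61 = 5701.81
Landed cost = invoice 9295.28 + 5701.81 = 14997.09

Total landed cost: AUD 14997.09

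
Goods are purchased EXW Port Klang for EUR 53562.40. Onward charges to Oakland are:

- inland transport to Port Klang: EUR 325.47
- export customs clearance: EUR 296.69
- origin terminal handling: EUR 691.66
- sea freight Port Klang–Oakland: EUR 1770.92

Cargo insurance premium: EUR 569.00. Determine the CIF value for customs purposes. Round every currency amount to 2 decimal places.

CIF = EXW price + pre-shipment costs + freight + insurance
CIF = 53562.40 + 325.47 + 296.69 + 691.66 + 1770.92 + 569.00 = 57216.14

CIF value: EUR 57216.14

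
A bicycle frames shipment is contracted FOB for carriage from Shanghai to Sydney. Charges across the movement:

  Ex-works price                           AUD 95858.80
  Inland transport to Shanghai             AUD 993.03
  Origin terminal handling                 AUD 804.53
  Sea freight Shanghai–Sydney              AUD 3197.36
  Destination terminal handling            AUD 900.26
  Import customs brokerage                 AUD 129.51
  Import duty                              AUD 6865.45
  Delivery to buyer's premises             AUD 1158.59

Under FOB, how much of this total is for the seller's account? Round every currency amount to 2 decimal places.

FOB: the seller bears costs until goods are on board at the origin port; the buyer bears freight, insurance and all costs thereafter.
Seller's account: goods 95858.80 + inland to port 993.03 + origin terminal 804.53 = 97656.36
Buyer's account: freight 3197.36 + destination terminal 900.26 + brokerage 129.51 + duty 6865.45 + delivery 1158.59 = 12251.17

Seller's account: AUD 97656.36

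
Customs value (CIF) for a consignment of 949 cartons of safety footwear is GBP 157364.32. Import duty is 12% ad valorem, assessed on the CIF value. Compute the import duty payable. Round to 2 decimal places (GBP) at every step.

Import duty: GBP 18883.72

Import duty = 157364.32 × 12% = 18883.72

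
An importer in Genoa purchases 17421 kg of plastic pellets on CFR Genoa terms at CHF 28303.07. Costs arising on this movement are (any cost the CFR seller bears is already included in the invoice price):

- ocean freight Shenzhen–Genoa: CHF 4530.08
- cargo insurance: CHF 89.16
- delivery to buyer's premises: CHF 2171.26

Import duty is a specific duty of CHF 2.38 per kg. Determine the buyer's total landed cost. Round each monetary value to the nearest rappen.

Total landed cost: CHF 72025.47

CFR: the seller pays costs through ocean freight to the destination port, but not insurance.
Already in the invoice (seller's account under CFR): freight — exclude.
CIF value = CFR price + insurance = 28303.07 + 89.16 = 28392.23
Import duty = 17421 × 2.38 = 41461.98
Buyer bears: insurance 89.16 + delivery 2171.26 + duty 41461.98 = 43722.40
Landed cost = invoice 28303.07 + 43722.40 = 72025.47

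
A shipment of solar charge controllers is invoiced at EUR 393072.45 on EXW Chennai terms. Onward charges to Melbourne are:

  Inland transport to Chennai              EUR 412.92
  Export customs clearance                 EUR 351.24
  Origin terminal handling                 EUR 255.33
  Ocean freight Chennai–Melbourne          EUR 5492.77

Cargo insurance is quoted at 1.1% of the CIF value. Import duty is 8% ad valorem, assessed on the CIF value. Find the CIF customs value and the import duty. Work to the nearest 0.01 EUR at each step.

Let C be the CIF value. C = EXW price + pre-shipment costs + freight + 1.1% × C
C − 1.1% × C = 393072.45 + 412.92 + 351.24 + 255.33 + 5492.77
0.989 × C = 399584.71
C = 399584.71 / 0.989 = 404029.03
Insurance premium = 1.1% × 404029.03 = 4444.32
Import duty = 404029.03 × 8% = 32322.32

CIF value: EUR 404029.03; import duty: EUR 32322.32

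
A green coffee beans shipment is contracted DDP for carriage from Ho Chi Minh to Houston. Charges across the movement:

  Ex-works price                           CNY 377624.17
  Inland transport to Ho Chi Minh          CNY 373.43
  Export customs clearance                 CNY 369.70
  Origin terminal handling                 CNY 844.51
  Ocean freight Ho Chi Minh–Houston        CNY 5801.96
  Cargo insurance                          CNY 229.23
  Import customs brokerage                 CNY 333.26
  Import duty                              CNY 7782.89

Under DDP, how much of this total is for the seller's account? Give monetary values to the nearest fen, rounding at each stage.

Seller's account: CNY 393359.15

DDP: the seller bears all costs including import duty.
Seller's account: goods 377624.17 + inland to port 373.43 + export clearance 369.70 + origin terminal 844.51 + freight 5801.96 + insurance 229.23 + brokerage 333.26 + duty 7782.89 = 393359.15
Buyer's account: 0.00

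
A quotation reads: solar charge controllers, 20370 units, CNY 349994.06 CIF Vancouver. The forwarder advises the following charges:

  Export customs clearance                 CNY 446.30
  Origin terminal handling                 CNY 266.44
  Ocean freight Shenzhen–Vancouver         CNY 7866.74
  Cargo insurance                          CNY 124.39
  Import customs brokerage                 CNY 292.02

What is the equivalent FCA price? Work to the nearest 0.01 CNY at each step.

Not relevant to the conversion: export clearance — on the seller under both CIF and FCA; already in the CIF price and stays in the FCA price. brokerage — on the buyer under both terms; not part of either seller's price.
From CIF to FCA, the seller no longer bears: origin terminal, freight, insurance.
FCA price = 349994.06 − 266.44 − 7866.74 − 124.39 = 341736.49

FCA price: CNY 341736.49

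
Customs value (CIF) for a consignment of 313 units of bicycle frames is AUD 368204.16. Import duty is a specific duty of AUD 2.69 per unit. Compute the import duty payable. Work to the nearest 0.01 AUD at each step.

Import duty = 313 × 2.69 = 841.97

Import duty: AUD 841.97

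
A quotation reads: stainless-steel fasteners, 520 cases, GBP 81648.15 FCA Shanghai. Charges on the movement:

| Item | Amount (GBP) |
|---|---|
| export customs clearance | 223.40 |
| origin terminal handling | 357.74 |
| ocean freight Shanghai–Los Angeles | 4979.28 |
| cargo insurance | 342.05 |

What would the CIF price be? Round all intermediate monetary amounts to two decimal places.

CIF price: GBP 87327.22

Not relevant to the conversion: export clearance — on the seller under both FCA and CIF; already in the FCA price and stays in the CIF price.
From FCA to CIF, the seller additionally bears: origin terminal, freight, insurance.
CIF price = 81648.15 + 357.74 + 4979.28 + 342.05 = 87327.22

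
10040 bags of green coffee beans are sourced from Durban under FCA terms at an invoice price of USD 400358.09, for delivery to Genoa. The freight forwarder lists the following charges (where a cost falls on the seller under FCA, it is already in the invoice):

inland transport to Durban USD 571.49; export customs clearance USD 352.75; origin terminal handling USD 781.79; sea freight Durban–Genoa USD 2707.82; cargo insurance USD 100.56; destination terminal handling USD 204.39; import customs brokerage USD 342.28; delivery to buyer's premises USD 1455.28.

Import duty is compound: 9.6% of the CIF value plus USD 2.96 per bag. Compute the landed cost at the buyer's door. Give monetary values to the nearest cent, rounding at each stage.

FCA: the seller delivers export-cleared goods to the carrier; the buyer bears costs from that point.
Already in the invoice (seller's account under FCA): inland to port, export clearance — exclude.
CIF value = FCA price + origin terminal + freight + insurance = 400358.09 + 781.79 + 2707.82 + 100.56 = 403948.26
Ad valorem component: 403948.26 × 9.6% = 38779.03
Specific component: 10040 × 2.96 = 29718.40
Import duty = 38779.03 + 29718.40 = 68497.43
Buyer bears: origin terminal 781.79 + freight 2707.82 + insurance 100.56 + destination terminal 204.39 + brokerage 342.28 + delivery 1455.28 + duty 68497.43 = 74089.55
Landed cost = invoice 400358.09 + 74089.55 = 474447.64

Total landed cost: USD 474447.64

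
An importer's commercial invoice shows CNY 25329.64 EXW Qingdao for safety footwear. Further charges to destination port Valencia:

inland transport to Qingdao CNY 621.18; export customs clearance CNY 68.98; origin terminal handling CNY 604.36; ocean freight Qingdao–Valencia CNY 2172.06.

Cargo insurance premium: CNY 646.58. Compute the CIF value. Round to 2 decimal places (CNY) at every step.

CIF value: CNY 29442.80

CIF = EXW price + pre-shipment costs + freight + insurance
CIF = 25329.64 + 621.18 + 68.98 + 604.36 + 2172.06 + 646.58 = 29442.80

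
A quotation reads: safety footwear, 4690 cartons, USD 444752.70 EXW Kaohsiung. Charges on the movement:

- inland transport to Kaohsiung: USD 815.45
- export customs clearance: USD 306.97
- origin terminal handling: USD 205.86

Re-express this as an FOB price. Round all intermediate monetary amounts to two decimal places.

From EXW to FOB, the seller additionally bears: inland to port, export clearance, origin terminal.
FOB price = 444752.70 + 815.45 + 306.97 + 205.86 = 446080.98

FOB price: USD 446080.98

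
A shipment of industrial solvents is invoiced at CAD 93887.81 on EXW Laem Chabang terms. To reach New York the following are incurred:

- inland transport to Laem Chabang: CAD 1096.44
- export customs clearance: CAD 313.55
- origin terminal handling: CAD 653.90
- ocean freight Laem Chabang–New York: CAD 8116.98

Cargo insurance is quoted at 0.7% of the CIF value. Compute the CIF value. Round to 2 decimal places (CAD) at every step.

CIF value: CAD 104802.30

Let C be the CIF value. C = EXW price + pre-shipment costs + freight + 0.7% × C
C − 0.7% × C = 93887.81 + 1096.44 + 313.55 + 653.90 + 8116.98
0.993 × C = 104068.68
C = 104068.68 / 0.993 = 104802.30
Insurance premium = 0.7% × 104802.30 = 733.62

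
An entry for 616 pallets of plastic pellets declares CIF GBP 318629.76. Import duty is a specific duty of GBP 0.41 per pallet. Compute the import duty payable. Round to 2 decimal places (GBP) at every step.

Import duty: GBP 252.56

Import duty = 616 × 0.41 = 252.56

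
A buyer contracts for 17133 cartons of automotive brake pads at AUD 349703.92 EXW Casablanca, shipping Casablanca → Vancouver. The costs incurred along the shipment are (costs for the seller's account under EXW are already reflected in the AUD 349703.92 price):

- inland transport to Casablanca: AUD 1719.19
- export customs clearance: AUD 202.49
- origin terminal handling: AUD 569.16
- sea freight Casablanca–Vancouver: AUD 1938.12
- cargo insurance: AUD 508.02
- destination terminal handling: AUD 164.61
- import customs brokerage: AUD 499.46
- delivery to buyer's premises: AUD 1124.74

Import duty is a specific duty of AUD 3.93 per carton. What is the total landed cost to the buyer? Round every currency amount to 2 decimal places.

Total landed cost: AUD 423762.40

EXW: the seller makes goods available at their premises; the buyer bears all onward costs.
CIF value = EXW price + inland to port + export clearance + origin terminal + freight + insurance = 349703.92 + 1719.19 + 202.49 + 569.16 + 1938.12 + 508.02 = 354640.90
Import duty = 17133 × 3.93 = 67332.69
Buyer bears: inland to port 1719.19 + export clearance 202.49 + origin terminal 569.16 + freight 1938.12 + insurance 508.02 + destination terminal 164.61 + brokerage 499.46 + delivery 1124.74 + duty 67332.69 = 74058.48
Landed cost = invoice 349703.92 + 74058.48 = 423762.40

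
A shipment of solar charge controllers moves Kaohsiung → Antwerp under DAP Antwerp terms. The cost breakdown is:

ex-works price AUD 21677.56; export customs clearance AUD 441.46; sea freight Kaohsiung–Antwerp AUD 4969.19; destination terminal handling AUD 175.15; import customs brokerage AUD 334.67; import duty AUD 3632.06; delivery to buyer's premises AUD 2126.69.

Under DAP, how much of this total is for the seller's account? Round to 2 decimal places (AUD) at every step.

Seller's account: AUD 29390.05

DAP: the seller bears all costs to the named destination except import duty and clearance.
Seller's account: goods 21677.56 + export clearance 441.46 + freight 4969.19 + destination terminal 175.15 + delivery 2126.69 = 29390.05
Buyer's account: brokerage 334.67 + duty 3632.06 = 3966.73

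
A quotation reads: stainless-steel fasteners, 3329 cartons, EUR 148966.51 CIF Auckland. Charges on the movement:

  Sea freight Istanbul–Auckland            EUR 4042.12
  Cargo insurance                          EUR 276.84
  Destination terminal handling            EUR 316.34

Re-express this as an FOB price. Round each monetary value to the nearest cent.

FOB price: EUR 144647.55

Not relevant to the conversion: destination terminal — on the buyer under both terms; not part of either seller's price.
From CIF to FOB, the seller no longer bears: freight, insurance.
FOB price = 148966.51 − 4042.12 − 276.84 = 144647.55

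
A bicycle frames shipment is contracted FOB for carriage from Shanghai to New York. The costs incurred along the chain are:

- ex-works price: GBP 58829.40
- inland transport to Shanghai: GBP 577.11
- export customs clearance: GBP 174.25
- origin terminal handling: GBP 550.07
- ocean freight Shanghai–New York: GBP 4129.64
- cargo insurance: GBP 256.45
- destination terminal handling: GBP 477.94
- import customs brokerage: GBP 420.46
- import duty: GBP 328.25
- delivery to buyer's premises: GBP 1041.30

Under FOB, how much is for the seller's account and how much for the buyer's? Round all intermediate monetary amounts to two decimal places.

FOB: the seller bears costs until goods are on board at the origin port; the buyer bears freight, insurance and all costs thereafter.
Seller's account: goods 58829.40 + inland to port 577.11 + export clearance 174.25 + origin terminal 550.07 = 60130.83
Buyer's account: freight 4129.64 + insurance 256.45 + destination terminal 477.94 + brokerage 420.46 + duty 328.25 + delivery 1041.30 = 6654.04

Seller: GBP 60130.83; buyer: GBP 6654.04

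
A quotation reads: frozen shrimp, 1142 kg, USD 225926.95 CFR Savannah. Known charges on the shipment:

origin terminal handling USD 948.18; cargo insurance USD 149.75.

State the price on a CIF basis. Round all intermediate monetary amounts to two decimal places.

CIF price: USD 226076.70

Not relevant to the conversion: origin terminal — on the seller under both CFR and CIF; already in the CFR price and stays in the CIF price.
From CFR to CIF, the seller additionally bears: insurance.
CIF price = 225926.95 + 149.75 = 226076.70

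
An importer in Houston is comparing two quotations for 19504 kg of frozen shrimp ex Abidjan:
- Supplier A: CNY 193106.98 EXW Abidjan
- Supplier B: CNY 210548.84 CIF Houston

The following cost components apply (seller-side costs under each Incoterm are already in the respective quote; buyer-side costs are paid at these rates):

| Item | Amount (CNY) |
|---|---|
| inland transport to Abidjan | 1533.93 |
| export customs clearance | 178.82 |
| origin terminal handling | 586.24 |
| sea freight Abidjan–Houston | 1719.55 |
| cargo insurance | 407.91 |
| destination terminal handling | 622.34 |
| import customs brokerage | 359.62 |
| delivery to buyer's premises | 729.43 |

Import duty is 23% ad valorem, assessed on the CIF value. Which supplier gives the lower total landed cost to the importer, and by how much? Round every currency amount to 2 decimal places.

Supplier A (EXW):
CIF value = EXW price + inland to port + export clearance + origin terminal + freight + insurance = 193106.98 + 1533.93 + 178.82 + 586.24 + 1719.55 + 407.91 = 197533.43
Import duty = 197533.43 × 23% = 45432.69
Buyer bears (A): 1533.93 + 178.82 + 586.24 + 1719.55 + 407.91 + 622.34 + 359.62 + 729.43 = 6137.84
Landed cost (A) = invoice 193106.98 + 6137.84 + duty 45432.69 = 244677.51
Supplier B (CIF):
The CIF price already equals the CIF value: 210548.84
Import duty = 210548.84 × 23% = 48426.23
Buyer bears (B): 622.34 + 359.62 + 729.43 = 1711.39
Landed cost (B) = invoice 210548.84 + 1711.39 + duty 48426.23 = 260686.46
Difference = |244677.51 − 260686.46| = 16008.95

Supplier A is cheaper by CNY 16008.95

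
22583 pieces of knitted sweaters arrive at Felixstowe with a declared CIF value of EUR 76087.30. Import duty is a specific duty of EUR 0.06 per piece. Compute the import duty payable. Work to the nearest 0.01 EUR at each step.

Import duty: EUR 1354.98

Import duty = 22583 × 0.06 = 1354.98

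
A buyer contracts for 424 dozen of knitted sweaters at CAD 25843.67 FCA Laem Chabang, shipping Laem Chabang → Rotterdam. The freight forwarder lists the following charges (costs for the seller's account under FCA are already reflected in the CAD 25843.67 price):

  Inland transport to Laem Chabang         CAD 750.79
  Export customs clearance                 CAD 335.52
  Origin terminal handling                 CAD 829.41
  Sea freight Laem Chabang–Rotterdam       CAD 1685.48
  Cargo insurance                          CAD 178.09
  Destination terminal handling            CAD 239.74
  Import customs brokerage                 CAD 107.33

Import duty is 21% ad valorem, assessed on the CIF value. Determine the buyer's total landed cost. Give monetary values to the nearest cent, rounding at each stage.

FCA: the seller delivers export-cleared goods to the carrier; the buyer bears costs from that point.
Already in the invoice (seller's account under FCA): inland to port, export clearance — exclude.
CIF value = FCA price + origin terminal + freight + insurance = 25843.67 + 829.41 + 1685.48 + 178.09 = 28536.65
Import duty = 28536.65 × 21% = 5992.70
Buyer bears: origin terminal 829.41 + freight 1685.48 + insurance 178.09 + destination terminal 239.74 + brokerage 107.33 + duty 5992.70 = 9032.75
Landed cost = invoice 25843.67 + 9032.75 = 34876.42

Total landed cost: CAD 34876.42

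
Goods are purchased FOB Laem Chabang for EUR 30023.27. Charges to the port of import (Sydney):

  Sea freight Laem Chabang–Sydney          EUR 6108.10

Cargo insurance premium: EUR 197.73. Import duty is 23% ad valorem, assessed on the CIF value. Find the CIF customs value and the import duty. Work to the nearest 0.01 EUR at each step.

CIF = FOB price + freight + insurance
CIF = 30023.27 + 6108.10 + 197.73 = 36329.10
Import duty = 36329.10 × 23% = 8355.69

CIF value: EUR 36329.10; import duty: EUR 8355.69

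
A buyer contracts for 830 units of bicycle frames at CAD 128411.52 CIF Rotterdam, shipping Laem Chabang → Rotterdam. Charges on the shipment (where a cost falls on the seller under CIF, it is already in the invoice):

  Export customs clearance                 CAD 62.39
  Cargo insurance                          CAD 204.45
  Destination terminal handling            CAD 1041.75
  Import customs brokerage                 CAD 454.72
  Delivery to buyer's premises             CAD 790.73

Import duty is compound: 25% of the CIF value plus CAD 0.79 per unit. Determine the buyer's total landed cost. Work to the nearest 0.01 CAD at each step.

CIF: the seller pays costs through ocean freight and marine insurance to the destination port.
Already in the invoice (seller's account under CIF): export clearance, insurance — exclude.
The CIF price already equals the CIF value: 128411.52
Ad valorem component: 128411.52 × 25% = 32102.88
Specific component: 830 × 0.79 = 655.70
Import duty = 32102.88 + 655.70 = 32758.58
Buyer bears: destination terminal 1041.75 + brokerage 454.72 + delivery 790.73 + duty 32758.58 = 35045.78
Landed cost = invoice 128411.52 + 35045.78 = 163457.30

Total landed cost: CAD 163457.30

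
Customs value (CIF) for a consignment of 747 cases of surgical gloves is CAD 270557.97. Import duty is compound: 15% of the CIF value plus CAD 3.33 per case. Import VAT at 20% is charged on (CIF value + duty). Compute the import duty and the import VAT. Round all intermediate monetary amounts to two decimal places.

Import duty: CAD 43071.21; import VAT: CAD 62725.84

Ad valorem component: 270557.97 × 15% = 40583.70
Specific component: 747 × 3.33 = 2487.51
Import duty = 40583.70 + 2487.51 = 43071.21
VAT base = CIF + duty = 270557.97 + 43071.21 = 313629.18
Import VAT = 313629.18 × 20% = 62725.84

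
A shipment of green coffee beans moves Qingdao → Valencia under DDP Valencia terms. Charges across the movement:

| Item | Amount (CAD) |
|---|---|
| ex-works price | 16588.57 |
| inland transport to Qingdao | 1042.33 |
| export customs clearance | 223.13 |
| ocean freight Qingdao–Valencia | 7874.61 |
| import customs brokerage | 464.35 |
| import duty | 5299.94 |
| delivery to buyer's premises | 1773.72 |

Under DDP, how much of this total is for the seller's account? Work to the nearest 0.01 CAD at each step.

DDP: the seller bears all costs including import duty.
Seller's account: goods 16588.57 + inland to port 1042.33 + export clearance 223.13 + freight 7874.61 + brokerage 464.35 + duty 5299.94 + delivery 1773.72 = 33266.65
Buyer's account: 0.00

Seller's account: CAD 33266.65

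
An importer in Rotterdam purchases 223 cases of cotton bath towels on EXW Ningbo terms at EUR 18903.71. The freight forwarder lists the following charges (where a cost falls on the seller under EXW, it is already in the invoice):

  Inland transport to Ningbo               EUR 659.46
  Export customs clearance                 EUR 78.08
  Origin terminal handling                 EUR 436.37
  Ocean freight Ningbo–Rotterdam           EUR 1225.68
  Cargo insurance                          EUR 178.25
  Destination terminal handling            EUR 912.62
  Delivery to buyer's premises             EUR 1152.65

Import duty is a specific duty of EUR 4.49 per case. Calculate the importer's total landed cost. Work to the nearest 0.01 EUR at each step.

EXW: the seller makes goods available at their premises; the buyer bears all onward costs.
CIF value = EXW price + inland to port + export clearance + origin terminal + freight + insurance = 18903.71 + 659.46 + 78.08 + 436.37 + 1225.68 + 178.25 = 21481.55
Import duty = 223 × 4.49 = 1001.27
Buyer bears: inland to port 659.46 + export clearance 78.08 + origin terminal 436.37 + freight 1225.68 + insurance 178.25 + destination terminal 912.62 + delivery 1152.65 + duty 1001.27 = 5644.38
Landed cost = invoice 18903.71 + 5644.38 = 24548.09

Total landed cost: EUR 24548.09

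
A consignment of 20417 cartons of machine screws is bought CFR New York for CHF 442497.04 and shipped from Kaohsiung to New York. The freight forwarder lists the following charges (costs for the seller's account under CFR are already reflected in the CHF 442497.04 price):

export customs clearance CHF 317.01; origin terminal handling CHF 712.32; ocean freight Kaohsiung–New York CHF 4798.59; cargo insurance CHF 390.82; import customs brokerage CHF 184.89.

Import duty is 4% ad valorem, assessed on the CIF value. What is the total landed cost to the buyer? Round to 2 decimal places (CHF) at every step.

CFR: the seller pays costs through ocean freight to the destination port, but not insurance.
Already in the invoice (seller's account under CFR): export clearance, origin terminal, freight — exclude.
CIF value = CFR price + insurance = 442497.04 + 390.82 = 442887.86
Import duty = 442887.86 × 4% = 17715.51
Buyer bears: insurance 390.82 + brokerage 184.89 + duty 17715.51 = 18291.22
Landed cost = invoice 442497.04 + 18291.22 = 460788.26

Total landed cost: CHF 460788.26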